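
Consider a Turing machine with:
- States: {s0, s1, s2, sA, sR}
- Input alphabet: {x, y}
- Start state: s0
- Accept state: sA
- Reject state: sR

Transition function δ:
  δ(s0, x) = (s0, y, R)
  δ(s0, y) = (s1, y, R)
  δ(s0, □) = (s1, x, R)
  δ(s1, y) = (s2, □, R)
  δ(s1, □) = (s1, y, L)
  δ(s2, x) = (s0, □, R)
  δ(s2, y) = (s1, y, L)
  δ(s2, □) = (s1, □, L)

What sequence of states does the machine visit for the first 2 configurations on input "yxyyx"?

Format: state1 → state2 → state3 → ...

Execution trace:
Initial: [s0]yxyyx
Step 1: δ(s0, y) = (s1, y, R) → y[s1]xyyx

No transition is defined for δ(s1, x). By convention the machine halts and rejects.

State sequence: s0 → s1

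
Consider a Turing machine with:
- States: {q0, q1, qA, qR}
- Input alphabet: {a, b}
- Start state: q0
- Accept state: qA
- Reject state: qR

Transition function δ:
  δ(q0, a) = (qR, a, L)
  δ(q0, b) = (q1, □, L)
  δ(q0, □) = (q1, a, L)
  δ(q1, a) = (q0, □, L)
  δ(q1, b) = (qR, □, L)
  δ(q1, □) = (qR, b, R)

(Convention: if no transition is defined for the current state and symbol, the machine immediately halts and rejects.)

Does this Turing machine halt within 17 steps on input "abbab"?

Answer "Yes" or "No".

Execution trace:
Initial: [q0]abbab
Step 1: δ(q0, a) = (qR, a, L) → [qR]□abbab

The machine reaches the reject state qR and halts.
The machine halted after 1 step (within the 17-step bound).

Answer: Yes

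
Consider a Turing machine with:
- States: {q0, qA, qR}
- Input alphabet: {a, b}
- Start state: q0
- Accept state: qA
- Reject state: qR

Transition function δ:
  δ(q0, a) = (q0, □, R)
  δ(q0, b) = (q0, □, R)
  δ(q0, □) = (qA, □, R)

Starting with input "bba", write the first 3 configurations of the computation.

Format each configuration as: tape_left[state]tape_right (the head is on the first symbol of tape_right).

Transitions applied:
Step 1: δ(q0, b) = (q0, □, R)
Step 2: δ(q0, b) = (q0, □, R)

The first 3 configurations are:
[q0]bba ⊢ □[q0]ba ⊢ □□[q0]a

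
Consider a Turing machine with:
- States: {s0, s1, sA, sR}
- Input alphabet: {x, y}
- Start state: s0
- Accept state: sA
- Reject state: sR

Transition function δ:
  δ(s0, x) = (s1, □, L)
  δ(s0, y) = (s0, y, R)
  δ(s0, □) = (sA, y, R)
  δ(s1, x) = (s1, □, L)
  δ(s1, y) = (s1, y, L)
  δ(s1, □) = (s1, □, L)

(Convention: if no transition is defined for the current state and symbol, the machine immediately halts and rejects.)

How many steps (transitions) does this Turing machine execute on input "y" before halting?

Execution trace:
Initial: [s0]y
Step 1: δ(s0, y) = (s0, y, R) → y[s0]□
Step 2: δ(s0, □) = (sA, y, R) → yy[sA]□

The machine reaches the accept state sA and halts.

The machine executed 2 steps before halting.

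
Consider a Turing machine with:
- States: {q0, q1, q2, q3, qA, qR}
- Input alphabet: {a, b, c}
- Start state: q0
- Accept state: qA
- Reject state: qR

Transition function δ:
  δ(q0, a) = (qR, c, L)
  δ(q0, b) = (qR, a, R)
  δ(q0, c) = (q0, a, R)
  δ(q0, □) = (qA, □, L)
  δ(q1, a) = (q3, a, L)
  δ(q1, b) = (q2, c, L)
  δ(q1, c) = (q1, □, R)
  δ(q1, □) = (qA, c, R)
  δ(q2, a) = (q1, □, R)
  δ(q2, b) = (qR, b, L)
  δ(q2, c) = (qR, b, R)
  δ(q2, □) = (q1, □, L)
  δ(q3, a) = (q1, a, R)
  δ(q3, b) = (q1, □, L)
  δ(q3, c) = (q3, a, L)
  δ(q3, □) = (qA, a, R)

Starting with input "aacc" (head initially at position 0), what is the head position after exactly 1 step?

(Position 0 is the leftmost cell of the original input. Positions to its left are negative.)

Execution trace (head position shown):
Step 0: [q0]aacc  (head at position 0)
Step 1: move left → [qR]□cacc  (head at position -1)

After 1 step, the head is at position -1.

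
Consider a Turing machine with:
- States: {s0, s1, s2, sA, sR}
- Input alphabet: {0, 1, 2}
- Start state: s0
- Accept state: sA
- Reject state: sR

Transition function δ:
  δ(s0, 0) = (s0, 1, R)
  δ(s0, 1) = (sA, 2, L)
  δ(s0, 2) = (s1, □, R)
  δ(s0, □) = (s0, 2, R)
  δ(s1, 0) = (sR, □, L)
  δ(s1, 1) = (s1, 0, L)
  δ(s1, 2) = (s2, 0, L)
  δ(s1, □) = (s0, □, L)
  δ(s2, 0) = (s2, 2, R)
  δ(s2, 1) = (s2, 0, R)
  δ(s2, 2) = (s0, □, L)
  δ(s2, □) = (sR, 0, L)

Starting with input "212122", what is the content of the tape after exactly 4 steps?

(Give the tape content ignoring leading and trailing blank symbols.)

Execution trace:
Initial: [s0]212122
Step 1: δ(s0, 2) = (s1, □, R) → □[s1]12122
Step 2: δ(s1, 1) = (s1, 0, L) → [s1]□02122
Step 3: δ(s1, □) = (s0, □, L) → [s0]□□02122
Step 4: δ(s0, □) = (s0, 2, R) → 2[s0]□02122

After 4 steps, the tape (ignoring leading/trailing blanks) is: 2□02122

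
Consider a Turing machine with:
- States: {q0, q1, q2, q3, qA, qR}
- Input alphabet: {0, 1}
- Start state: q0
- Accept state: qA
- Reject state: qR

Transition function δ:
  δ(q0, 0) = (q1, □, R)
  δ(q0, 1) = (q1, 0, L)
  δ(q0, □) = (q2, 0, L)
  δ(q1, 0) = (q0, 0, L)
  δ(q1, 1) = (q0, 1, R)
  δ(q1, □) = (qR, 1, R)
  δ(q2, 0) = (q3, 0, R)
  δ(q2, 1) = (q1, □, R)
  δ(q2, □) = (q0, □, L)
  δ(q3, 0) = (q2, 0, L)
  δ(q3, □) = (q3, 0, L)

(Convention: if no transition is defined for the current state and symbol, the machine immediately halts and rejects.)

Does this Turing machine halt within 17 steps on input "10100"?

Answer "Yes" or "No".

Execution trace:
Initial: [q0]10100
Step 1: δ(q0, 1) = (q1, 0, L) → [q1]□00100
Step 2: δ(q1, □) = (qR, 1, R) → 1[qR]00100

The machine reaches the reject state qR and halts.
The machine halted after 2 steps (within the 17-step bound).

Answer: Yes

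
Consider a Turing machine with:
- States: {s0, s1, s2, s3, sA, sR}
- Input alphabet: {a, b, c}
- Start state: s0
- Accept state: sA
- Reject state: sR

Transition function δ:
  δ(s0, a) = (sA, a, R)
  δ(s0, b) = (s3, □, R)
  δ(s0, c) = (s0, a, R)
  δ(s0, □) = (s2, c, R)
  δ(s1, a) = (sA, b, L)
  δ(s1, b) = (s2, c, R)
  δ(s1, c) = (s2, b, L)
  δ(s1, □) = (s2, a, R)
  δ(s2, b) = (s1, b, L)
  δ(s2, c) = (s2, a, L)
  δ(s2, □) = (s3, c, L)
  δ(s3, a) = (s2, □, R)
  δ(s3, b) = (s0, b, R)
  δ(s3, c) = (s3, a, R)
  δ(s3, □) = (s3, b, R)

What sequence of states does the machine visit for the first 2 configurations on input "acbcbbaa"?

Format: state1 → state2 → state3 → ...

Execution trace:
Initial: [s0]acbcbbaa
Step 1: δ(s0, a) = (sA, a, R) → a[sA]cbcbbaa

The machine reaches the accept state sA and halts.

State sequence: s0 → sA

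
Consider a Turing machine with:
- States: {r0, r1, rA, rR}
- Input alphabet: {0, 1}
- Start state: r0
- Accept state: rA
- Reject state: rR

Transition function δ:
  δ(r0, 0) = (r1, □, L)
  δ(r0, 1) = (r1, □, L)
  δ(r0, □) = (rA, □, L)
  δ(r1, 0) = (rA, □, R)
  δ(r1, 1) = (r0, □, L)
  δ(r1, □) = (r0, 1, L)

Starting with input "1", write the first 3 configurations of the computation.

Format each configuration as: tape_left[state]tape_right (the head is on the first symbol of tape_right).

Transitions applied:
Step 1: δ(r0, 1) = (r1, □, L)
Step 2: δ(r1, □) = (r0, 1, L)

The first 3 configurations are:
[r0]1 ⊢ [r1]□□ ⊢ [r0]□1□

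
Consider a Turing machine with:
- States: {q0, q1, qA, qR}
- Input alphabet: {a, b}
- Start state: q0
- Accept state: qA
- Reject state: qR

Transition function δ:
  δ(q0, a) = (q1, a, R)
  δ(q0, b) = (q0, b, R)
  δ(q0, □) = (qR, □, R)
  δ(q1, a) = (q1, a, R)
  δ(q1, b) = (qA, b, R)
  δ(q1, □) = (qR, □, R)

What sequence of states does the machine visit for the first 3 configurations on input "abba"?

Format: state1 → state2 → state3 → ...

Execution trace:
Initial: [q0]abba
Step 1: δ(q0, a) = (q1, a, R) → a[q1]bba
Step 2: δ(q1, b) = (qA, b, R) → ab[qA]ba

The machine reaches the accept state qA and halts.

State sequence: q0 → q1 → qA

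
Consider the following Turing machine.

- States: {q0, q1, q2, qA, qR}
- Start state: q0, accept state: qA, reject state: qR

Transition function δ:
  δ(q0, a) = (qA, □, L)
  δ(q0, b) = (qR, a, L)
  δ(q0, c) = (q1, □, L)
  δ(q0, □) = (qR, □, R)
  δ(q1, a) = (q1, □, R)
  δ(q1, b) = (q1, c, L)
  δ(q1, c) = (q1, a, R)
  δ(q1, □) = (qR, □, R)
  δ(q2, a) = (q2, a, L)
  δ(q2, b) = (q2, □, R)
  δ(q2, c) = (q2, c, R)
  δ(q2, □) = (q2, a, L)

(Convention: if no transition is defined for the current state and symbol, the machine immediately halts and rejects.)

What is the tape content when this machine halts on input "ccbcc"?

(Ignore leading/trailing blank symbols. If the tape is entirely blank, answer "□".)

Execution trace:
Initial: [q0]ccbcc
Step 1: δ(q0, c) = (q1, □, L) → [q1]□□cbcc
Step 2: δ(q1, □) = (qR, □, R) → □[qR]□cbcc

The machine reaches the reject state qR and halts.

Final tape (ignoring leading/trailing blanks): cbcc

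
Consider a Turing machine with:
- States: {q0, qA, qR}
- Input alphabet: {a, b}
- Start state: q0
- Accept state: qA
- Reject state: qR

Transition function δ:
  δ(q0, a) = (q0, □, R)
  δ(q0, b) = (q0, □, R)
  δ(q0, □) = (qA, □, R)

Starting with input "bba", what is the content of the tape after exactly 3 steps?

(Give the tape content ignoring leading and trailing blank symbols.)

Execution trace:
Initial: [q0]bba
Step 1: δ(q0, b) = (q0, □, R) → □[q0]ba
Step 2: δ(q0, b) = (q0, □, R) → □□[q0]a
Step 3: δ(q0, a) = (q0, □, R) → □□□[q0]□

After 3 steps, the tape (ignoring leading/trailing blanks) is: □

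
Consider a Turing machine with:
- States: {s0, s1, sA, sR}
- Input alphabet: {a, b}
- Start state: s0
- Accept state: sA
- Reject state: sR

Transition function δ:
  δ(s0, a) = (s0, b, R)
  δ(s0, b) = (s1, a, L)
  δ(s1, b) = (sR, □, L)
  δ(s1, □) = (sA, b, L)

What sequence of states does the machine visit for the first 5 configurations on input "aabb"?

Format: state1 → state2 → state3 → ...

Execution trace:
Initial: [s0]aabb
Step 1: δ(s0, a) = (s0, b, R) → b[s0]abb
Step 2: δ(s0, a) = (s0, b, R) → bb[s0]bb
Step 3: δ(s0, b) = (s1, a, L) → b[s1]bab
Step 4: δ(s1, b) = (sR, □, L) → [sR]b□ab

The machine reaches the reject state sR and halts.

State sequence: s0 → s0 → s0 → s1 → sR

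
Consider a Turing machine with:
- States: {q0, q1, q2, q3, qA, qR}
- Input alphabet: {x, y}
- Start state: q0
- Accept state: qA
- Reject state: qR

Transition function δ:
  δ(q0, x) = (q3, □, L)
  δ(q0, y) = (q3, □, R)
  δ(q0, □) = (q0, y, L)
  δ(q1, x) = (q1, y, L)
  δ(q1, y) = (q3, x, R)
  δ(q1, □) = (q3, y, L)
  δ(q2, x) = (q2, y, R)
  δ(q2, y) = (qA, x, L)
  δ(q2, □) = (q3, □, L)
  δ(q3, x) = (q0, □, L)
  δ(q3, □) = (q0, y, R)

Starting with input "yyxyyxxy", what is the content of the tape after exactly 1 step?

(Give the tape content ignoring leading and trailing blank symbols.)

Execution trace:
Initial: [q0]yyxyyxxy
Step 1: δ(q0, y) = (q3, □, R) → □[q3]yxyyxxy

No transition is defined for δ(q3, y). By convention the machine halts and rejects.

After 1 step, the tape (ignoring leading/trailing blanks) is: yxyyxxy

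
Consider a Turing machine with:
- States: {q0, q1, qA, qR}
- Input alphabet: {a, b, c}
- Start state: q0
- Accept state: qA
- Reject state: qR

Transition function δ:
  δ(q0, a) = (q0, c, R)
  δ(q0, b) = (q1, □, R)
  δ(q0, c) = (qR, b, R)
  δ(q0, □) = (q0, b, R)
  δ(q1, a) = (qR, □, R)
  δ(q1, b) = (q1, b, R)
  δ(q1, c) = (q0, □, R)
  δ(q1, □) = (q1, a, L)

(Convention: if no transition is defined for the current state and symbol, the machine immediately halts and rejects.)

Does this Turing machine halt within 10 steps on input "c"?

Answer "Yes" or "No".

Execution trace:
Initial: [q0]c
Step 1: δ(q0, c) = (qR, b, R) → b[qR]□

The machine reaches the reject state qR and halts.
The machine halted after 1 step (within the 10-step bound).

Answer: Yes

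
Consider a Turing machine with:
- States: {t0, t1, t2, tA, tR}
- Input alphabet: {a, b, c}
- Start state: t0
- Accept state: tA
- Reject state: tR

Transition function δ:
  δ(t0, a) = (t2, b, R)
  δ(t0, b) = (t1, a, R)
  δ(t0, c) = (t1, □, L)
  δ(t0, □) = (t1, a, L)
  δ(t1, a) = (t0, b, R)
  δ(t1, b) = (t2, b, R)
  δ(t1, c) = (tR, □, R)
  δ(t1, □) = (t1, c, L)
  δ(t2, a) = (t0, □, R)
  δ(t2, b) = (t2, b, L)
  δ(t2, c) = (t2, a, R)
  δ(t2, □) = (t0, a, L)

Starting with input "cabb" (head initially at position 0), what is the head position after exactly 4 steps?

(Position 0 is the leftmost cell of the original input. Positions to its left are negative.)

Execution trace (head position shown):
Step 0: [t0]cabb  (head at position 0)
Step 1: move left → [t1]□□abb  (head at position -1)
Step 2: move left → [t1]□c□abb  (head at position -2)
Step 3: move left → [t1]□cc□abb  (head at position -3)
Step 4: move left → [t1]□ccc□abb  (head at position -4)

After 4 steps, the head is at position -4.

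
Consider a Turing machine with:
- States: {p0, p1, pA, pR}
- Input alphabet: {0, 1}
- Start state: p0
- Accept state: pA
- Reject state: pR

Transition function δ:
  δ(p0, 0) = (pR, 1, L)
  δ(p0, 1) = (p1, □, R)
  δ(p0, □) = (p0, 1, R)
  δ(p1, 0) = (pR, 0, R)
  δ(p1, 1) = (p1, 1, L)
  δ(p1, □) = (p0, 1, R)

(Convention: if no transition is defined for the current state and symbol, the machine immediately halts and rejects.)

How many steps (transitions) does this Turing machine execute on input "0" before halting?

Execution trace:
Initial: [p0]0
Step 1: δ(p0, 0) = (pR, 1, L) → [pR]□1

The machine reaches the reject state pR and halts.

The machine executed 1 step before halting.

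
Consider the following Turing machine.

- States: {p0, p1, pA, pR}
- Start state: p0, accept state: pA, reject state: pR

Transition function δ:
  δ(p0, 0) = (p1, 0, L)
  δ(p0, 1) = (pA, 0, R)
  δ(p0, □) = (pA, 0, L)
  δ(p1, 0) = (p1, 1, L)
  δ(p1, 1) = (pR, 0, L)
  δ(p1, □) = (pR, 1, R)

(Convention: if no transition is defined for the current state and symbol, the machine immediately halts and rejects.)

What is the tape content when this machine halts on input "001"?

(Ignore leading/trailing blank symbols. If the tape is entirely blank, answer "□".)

Execution trace:
Initial: [p0]001
Step 1: δ(p0, 0) = (p1, 0, L) → [p1]□001
Step 2: δ(p1, □) = (pR, 1, R) → 1[pR]001

The machine reaches the reject state pR and halts.

Final tape (ignoring leading/trailing blanks): 1001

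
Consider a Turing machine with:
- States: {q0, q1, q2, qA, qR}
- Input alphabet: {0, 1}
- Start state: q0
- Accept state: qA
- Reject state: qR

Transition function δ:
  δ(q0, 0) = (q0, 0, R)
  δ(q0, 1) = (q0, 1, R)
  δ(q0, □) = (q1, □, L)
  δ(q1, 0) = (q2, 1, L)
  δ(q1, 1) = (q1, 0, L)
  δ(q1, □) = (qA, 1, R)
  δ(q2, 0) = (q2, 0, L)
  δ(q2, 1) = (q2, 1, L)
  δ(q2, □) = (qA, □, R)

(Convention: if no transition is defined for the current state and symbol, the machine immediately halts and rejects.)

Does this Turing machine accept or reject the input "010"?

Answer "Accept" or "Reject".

Execution trace:
Initial: [q0]010
Step 1: δ(q0, 0) = (q0, 0, R) → 0[q0]10
Step 2: δ(q0, 1) = (q0, 1, R) → 01[q0]0
Step 3: δ(q0, 0) = (q0, 0, R) → 010[q0]□
Step 4: δ(q0, □) = (q1, □, L) → 01[q1]0□
Step 5: δ(q1, 0) = (q2, 1, L) → 0[q2]11□
Step 6: δ(q2, 1) = (q2, 1, L) → [q2]011□
Step 7: δ(q2, 0) = (q2, 0, L) → [q2]□011□
Step 8: δ(q2, □) = (qA, □, R) → □[qA]011□

The machine reaches the accept state qA and halts.

Answer: Accept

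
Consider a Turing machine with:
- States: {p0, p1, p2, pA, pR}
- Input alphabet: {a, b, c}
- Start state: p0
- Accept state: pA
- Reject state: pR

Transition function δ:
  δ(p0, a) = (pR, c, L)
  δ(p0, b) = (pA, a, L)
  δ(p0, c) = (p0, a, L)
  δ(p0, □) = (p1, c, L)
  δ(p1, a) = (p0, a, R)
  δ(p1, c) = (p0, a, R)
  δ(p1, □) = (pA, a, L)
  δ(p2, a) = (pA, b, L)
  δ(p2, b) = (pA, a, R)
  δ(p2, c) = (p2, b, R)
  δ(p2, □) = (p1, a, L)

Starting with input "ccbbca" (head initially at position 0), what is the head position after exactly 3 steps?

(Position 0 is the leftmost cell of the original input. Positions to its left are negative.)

Execution trace (head position shown):
Step 0: [p0]ccbbca  (head at position 0)
Step 1: move left → [p0]□acbbca  (head at position -1)
Step 2: move left → [p1]□cacbbca  (head at position -2)
Step 3: move left → [pA]□acacbbca  (head at position -3)

After 3 steps, the head is at position -3.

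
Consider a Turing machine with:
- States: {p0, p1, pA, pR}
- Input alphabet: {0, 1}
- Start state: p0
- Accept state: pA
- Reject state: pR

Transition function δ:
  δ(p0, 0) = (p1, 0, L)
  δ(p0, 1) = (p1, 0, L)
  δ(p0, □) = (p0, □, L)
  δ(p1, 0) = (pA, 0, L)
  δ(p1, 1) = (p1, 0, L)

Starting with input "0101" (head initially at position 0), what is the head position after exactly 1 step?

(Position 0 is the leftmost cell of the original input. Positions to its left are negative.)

Execution trace (head position shown):
Step 0: [p0]0101  (head at position 0)
Step 1: move left → [p1]□0101  (head at position -1)

After 1 step, the head is at position -1.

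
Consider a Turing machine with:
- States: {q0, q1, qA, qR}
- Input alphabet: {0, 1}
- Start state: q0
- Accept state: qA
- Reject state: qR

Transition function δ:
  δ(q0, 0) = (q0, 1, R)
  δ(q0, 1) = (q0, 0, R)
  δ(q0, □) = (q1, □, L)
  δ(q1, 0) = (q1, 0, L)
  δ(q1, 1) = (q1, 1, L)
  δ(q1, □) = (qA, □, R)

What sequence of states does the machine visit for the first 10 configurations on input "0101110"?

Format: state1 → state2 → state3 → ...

Execution trace:
Initial: [q0]0101110
Step 1: δ(q0, 0) = (q0, 1, R) → 1[q0]101110
Step 2: δ(q0, 1) = (q0, 0, R) → 10[q0]01110
Step 3: δ(q0, 0) = (q0, 1, R) → 101[q0]1110
Step 4: δ(q0, 1) = (q0, 0, R) → 1010[q0]110
Step 5: δ(q0, 1) = (q0, 0, R) → 10100[q0]10
Step 6: δ(q0, 1) = (q0, 0, R) → 101000[q0]0
Step 7: δ(q0, 0) = (q0, 1, R) → 1010001[q0]□
Step 8: δ(q0, □) = (q1, □, L) → 101000[q1]1□
Step 9: δ(q1, 1) = (q1, 1, L) → 10100[q1]01□

State sequence: q0 → q0 → q0 → q0 → q0 → q0 → q0 → q0 → q1 → q1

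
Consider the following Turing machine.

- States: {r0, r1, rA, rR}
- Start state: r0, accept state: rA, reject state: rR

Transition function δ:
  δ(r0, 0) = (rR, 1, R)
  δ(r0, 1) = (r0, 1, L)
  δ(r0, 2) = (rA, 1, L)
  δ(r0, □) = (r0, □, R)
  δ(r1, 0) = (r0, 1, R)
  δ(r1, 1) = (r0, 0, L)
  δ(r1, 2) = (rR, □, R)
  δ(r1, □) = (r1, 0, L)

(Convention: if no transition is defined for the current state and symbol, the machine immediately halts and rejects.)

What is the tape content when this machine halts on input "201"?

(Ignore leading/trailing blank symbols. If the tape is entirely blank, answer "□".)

Execution trace:
Initial: [r0]201
Step 1: δ(r0, 2) = (rA, 1, L) → [rA]□101

The machine reaches the accept state rA and halts.

Final tape (ignoring leading/trailing blanks): 101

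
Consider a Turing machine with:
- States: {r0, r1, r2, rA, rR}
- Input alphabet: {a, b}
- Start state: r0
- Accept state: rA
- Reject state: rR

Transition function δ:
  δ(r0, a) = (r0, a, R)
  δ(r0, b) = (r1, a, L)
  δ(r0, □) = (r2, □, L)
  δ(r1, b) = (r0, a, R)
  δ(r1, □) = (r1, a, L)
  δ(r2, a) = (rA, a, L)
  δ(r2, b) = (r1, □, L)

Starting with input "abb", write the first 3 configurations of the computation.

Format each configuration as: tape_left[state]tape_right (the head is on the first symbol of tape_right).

Transitions applied:
Step 1: δ(r0, a) = (r0, a, R)
Step 2: δ(r0, b) = (r1, a, L)

The first 3 configurations are:
[r0]abb ⊢ a[r0]bb ⊢ [r1]aab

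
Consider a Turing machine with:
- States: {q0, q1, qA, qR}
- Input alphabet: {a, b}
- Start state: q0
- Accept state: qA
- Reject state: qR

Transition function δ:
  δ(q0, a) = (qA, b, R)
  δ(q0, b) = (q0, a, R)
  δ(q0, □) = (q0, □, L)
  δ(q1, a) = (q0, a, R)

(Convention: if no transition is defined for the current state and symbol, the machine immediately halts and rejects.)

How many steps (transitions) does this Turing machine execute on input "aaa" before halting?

Execution trace:
Initial: [q0]aaa
Step 1: δ(q0, a) = (qA, b, R) → b[qA]aa

The machine reaches the accept state qA and halts.

The machine executed 1 step before halting.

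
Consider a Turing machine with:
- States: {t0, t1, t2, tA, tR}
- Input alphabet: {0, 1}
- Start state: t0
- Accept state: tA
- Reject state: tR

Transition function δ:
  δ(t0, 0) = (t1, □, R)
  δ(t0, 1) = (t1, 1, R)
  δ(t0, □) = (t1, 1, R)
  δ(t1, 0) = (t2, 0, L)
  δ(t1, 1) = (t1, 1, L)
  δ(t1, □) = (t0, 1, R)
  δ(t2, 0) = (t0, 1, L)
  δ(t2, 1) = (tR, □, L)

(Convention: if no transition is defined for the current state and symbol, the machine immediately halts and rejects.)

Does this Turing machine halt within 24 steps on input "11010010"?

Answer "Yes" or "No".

Execution trace:
Initial: [t0]11010010
Step 1: δ(t0, 1) = (t1, 1, R) → 1[t1]1010010
Step 2: δ(t1, 1) = (t1, 1, L) → [t1]11010010
Step 3: δ(t1, 1) = (t1, 1, L) → [t1]□11010010
Step 4: δ(t1, □) = (t0, 1, R) → 1[t0]11010010
Step 5: δ(t0, 1) = (t1, 1, R) → 11[t1]1010010
Step 6: δ(t1, 1) = (t1, 1, L) → 1[t1]11010010
Step 7: δ(t1, 1) = (t1, 1, L) → [t1]111010010
Step 8: δ(t1, 1) = (t1, 1, L) → [t1]□111010010
Step 9: δ(t1, □) = (t0, 1, R) → 1[t0]111010010
Step 10: δ(t0, 1) = (t1, 1, R) → 11[t1]11010010
Step 11: δ(t1, 1) = (t1, 1, L) → 1[t1]111010010
Step 12: δ(t1, 1) = (t1, 1, L) → [t1]1111010010
Step 13: δ(t1, 1) = (t1, 1, L) → [t1]□1111010010
Step 14: δ(t1, □) = (t0, 1, R) → 1[t0]1111010010
Step 15: δ(t0, 1) = (t1, 1, R) → 11[t1]111010010
Step 16: δ(t1, 1) = (t1, 1, L) → 1[t1]1111010010
Step 17: δ(t1, 1) = (t1, 1, L) → [t1]11111010010
Step 18: δ(t1, 1) = (t1, 1, L) → [t1]□11111010010
Step 19: δ(t1, □) = (t0, 1, R) → 1[t0]11111010010
Step 20: δ(t0, 1) = (t1, 1, R) → 11[t1]1111010010
Step 21: δ(t1, 1) = (t1, 1, L) → 1[t1]11111010010
Step 22: δ(t1, 1) = (t1, 1, L) → [t1]111111010010
Step 23: δ(t1, 1) = (t1, 1, L) → [t1]□111111010010
Step 24: δ(t1, □) = (t0, 1, R) → 1[t0]111111010010

The machine has not reached a halting state after 24 steps.
The machine did not halt within the 24-step bound.

Answer: No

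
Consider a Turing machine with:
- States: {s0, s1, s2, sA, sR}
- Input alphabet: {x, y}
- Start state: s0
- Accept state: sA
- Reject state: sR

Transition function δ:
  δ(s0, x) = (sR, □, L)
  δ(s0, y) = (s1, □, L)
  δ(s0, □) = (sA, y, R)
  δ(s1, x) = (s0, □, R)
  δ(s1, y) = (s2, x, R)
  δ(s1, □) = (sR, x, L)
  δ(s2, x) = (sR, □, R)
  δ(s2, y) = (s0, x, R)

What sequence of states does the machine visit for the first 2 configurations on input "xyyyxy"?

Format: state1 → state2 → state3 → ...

Execution trace:
Initial: [s0]xyyyxy
Step 1: δ(s0, x) = (sR, □, L) → [sR]□□yyyxy

The machine reaches the reject state sR and halts.

State sequence: s0 → sR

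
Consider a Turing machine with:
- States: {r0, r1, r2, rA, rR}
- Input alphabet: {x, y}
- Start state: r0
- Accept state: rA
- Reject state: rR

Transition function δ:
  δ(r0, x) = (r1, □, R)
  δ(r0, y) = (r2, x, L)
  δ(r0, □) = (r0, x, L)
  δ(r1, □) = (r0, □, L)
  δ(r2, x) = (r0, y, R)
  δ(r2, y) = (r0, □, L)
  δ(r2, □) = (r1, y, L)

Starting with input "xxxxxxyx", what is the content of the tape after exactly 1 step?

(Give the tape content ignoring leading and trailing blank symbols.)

Execution trace:
Initial: [r0]xxxxxxyx
Step 1: δ(r0, x) = (r1, □, R) → □[r1]xxxxxyx

No transition is defined for δ(r1, x). By convention the machine halts and rejects.

After 1 step, the tape (ignoring leading/trailing blanks) is: xxxxxyx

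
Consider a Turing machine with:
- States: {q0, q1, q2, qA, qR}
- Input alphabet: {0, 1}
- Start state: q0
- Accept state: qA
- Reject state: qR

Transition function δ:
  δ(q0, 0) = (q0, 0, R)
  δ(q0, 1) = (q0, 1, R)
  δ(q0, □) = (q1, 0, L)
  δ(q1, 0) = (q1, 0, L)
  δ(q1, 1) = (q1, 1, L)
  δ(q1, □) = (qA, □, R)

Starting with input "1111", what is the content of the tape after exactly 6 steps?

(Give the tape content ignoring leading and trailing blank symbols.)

Execution trace:
Initial: [q0]1111
Step 1: δ(q0, 1) = (q0, 1, R) → 1[q0]111
Step 2: δ(q0, 1) = (q0, 1, R) → 11[q0]11
Step 3: δ(q0, 1) = (q0, 1, R) → 111[q0]1
Step 4: δ(q0, 1) = (q0, 1, R) → 1111[q0]□
Step 5: δ(q0, □) = (q1, 0, L) → 111[q1]10
Step 6: δ(q1, 1) = (q1, 1, L) → 11[q1]110

After 6 steps, the tape (ignoring leading/trailing blanks) is: 11110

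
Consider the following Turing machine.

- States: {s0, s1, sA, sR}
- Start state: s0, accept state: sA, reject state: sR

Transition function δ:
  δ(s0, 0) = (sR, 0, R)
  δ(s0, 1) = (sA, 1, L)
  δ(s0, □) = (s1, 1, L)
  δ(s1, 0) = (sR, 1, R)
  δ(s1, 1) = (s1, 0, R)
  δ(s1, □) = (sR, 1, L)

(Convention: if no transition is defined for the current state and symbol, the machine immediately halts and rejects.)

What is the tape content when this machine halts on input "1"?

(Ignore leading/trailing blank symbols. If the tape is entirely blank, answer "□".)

Execution trace:
Initial: [s0]1
Step 1: δ(s0, 1) = (sA, 1, L) → [sA]□1

The machine reaches the accept state sA and halts.

Final tape (ignoring leading/trailing blanks): 1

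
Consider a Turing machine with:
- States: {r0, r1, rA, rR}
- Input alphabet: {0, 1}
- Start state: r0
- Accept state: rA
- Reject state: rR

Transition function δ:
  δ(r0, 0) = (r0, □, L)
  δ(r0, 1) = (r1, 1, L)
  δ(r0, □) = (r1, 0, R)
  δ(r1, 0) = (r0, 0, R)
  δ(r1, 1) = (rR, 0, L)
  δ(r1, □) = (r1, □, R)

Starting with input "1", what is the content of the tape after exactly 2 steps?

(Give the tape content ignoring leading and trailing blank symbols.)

Execution trace:
Initial: [r0]1
Step 1: δ(r0, 1) = (r1, 1, L) → [r1]□1
Step 2: δ(r1, □) = (r1, □, R) → □[r1]1

After 2 steps, the tape (ignoring leading/trailing blanks) is: 1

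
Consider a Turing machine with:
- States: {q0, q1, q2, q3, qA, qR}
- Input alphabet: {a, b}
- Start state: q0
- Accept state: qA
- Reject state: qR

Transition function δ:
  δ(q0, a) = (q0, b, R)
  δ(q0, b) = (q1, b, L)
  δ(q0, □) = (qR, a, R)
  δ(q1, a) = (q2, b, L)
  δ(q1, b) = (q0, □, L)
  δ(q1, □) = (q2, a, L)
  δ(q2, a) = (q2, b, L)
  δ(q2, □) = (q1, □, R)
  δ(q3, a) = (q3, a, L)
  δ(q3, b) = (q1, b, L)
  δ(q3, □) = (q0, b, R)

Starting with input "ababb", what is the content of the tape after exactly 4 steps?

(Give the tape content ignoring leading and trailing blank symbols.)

Execution trace:
Initial: [q0]ababb
Step 1: δ(q0, a) = (q0, b, R) → b[q0]babb
Step 2: δ(q0, b) = (q1, b, L) → [q1]bbabb
Step 3: δ(q1, b) = (q0, □, L) → [q0]□□babb
Step 4: δ(q0, □) = (qR, a, R) → a[qR]□babb

The machine reaches the reject state qR and halts.

After 4 steps, the tape (ignoring leading/trailing blanks) is: a□babb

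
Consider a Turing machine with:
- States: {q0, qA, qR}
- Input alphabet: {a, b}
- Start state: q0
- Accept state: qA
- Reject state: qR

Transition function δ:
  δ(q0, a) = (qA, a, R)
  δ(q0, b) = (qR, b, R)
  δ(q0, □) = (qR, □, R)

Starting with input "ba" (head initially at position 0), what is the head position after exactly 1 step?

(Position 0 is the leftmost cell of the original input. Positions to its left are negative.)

Execution trace (head position shown):
Step 0: [q0]ba  (head at position 0)
Step 1: move right → b[qR]a  (head at position 1)

After 1 step, the head is at position 1.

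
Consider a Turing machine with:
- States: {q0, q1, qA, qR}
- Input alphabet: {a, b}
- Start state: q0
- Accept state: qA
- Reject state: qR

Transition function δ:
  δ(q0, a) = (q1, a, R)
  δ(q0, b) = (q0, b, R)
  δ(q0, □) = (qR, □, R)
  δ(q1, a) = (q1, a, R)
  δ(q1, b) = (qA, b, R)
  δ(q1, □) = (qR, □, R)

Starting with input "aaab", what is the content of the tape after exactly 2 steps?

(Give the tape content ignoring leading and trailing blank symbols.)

Execution trace:
Initial: [q0]aaab
Step 1: δ(q0, a) = (q1, a, R) → a[q1]aab
Step 2: δ(q1, a) = (q1, a, R) → aa[q1]ab

After 2 steps, the tape (ignoring leading/trailing blanks) is: aaab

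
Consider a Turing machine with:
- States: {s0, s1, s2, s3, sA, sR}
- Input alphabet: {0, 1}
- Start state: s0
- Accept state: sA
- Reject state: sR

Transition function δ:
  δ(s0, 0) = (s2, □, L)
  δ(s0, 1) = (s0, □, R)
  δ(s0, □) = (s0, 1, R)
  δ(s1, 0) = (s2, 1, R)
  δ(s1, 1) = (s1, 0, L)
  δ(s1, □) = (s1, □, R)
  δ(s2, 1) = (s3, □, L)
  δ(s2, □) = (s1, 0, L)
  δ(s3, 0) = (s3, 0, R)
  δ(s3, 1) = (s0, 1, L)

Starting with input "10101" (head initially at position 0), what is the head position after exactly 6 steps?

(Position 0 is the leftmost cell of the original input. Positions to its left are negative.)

Execution trace (head position shown):
Step 0: [s0]10101  (head at position 0)
Step 1: move right → □[s0]0101  (head at position 1)
Step 2: move left → [s2]□□101  (head at position 0)
Step 3: move left → [s1]□0□101  (head at position -1)
Step 4: move right → □[s1]0□101  (head at position 0)
Step 5: move right → □1[s2]□101  (head at position 1)
Step 6: move left → □[s1]10101  (head at position 0)

After 6 steps, the head is at position 0.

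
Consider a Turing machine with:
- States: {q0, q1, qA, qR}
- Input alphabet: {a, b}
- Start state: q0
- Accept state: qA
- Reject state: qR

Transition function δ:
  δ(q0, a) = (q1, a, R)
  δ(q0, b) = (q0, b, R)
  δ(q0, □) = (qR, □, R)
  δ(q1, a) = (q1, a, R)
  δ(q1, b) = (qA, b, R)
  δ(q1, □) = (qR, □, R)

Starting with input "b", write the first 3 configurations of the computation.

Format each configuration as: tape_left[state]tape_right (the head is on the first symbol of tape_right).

Transitions applied:
Step 1: δ(q0, b) = (q0, b, R)
Step 2: δ(q0, □) = (qR, □, R)

The first 3 configurations are:
[q0]b ⊢ b[q0]□ ⊢ b□[qR]□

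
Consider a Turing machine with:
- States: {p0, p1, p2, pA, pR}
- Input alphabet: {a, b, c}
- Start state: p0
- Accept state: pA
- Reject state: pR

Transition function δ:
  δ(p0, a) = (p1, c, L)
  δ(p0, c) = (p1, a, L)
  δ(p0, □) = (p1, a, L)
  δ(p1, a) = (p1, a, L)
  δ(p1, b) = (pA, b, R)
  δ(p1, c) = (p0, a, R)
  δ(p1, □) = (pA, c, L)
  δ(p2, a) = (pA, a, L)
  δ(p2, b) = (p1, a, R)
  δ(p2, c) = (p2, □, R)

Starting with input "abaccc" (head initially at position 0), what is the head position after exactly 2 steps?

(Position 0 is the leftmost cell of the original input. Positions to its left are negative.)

Execution trace (head position shown):
Step 0: [p0]abaccc  (head at position 0)
Step 1: move left → [p1]□cbaccc  (head at position -1)
Step 2: move left → [pA]□ccbaccc  (head at position -2)

After 2 steps, the head is at position -2.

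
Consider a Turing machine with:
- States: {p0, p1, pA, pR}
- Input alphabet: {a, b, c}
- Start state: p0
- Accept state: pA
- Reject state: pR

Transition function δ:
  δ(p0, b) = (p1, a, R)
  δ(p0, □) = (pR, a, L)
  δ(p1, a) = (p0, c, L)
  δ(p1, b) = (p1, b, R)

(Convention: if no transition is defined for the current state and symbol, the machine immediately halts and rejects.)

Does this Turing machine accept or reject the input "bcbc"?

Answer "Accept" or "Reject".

Execution trace:
Initial: [p0]bcbc
Step 1: δ(p0, b) = (p1, a, R) → a[p1]cbc

No transition is defined for δ(p1, c). By convention the machine halts and rejects.

Answer: Reject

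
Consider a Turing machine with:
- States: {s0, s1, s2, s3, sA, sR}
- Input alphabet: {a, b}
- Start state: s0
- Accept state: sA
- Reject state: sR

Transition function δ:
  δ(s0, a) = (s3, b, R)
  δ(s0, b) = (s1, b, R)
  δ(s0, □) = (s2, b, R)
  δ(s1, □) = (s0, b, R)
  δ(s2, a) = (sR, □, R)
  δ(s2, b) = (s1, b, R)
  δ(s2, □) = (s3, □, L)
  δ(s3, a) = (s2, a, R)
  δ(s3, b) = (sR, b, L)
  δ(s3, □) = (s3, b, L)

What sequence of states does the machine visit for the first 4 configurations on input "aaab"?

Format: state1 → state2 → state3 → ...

Execution trace:
Initial: [s0]aaab
Step 1: δ(s0, a) = (s3, b, R) → b[s3]aab
Step 2: δ(s3, a) = (s2, a, R) → ba[s2]ab
Step 3: δ(s2, a) = (sR, □, R) → ba□[sR]b

The machine reaches the reject state sR and halts.

State sequence: s0 → s3 → s2 → sR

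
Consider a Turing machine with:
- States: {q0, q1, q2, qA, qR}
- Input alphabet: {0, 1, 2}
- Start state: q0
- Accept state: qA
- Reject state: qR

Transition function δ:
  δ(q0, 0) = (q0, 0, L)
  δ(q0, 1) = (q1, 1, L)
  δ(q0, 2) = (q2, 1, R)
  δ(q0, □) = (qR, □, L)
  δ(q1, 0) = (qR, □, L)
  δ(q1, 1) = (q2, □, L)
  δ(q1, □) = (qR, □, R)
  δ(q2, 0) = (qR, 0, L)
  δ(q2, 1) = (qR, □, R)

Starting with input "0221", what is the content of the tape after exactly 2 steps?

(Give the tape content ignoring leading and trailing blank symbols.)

Execution trace:
Initial: [q0]0221
Step 1: δ(q0, 0) = (q0, 0, L) → [q0]□0221
Step 2: δ(q0, □) = (qR, □, L) → [qR]□□0221

The machine reaches the reject state qR and halts.

After 2 steps, the tape (ignoring leading/trailing blanks) is: 0221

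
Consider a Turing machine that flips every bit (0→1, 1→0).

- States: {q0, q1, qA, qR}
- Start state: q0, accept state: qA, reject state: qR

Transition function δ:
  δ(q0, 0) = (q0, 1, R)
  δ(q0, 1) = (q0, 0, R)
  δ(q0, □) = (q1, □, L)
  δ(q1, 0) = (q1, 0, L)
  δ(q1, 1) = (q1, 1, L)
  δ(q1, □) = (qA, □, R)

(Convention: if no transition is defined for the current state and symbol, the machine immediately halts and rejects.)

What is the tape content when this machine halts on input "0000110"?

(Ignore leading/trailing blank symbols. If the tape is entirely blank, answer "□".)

Execution trace:
Initial: [q0]0000110
Step 1: δ(q0, 0) = (q0, 1, R) → 1[q0]000110
Step 2: δ(q0, 0) = (q0, 1, R) → 11[q0]00110
Step 3: δ(q0, 0) = (q0, 1, R) → 111[q0]0110
Step 4: δ(q0, 0) = (q0, 1, R) → 1111[q0]110
Step 5: δ(q0, 1) = (q0, 0, R) → 11110[q0]10
Step 6: δ(q0, 1) = (q0, 0, R) → 111100[q0]0
Step 7: δ(q0, 0) = (q0, 1, R) → 1111001[q0]□
Step 8: δ(q0, □) = (q1, □, L) → 111100[q1]1□
Step 9: δ(q1, 1) = (q1, 1, L) → 11110[q1]01□
Step 10: δ(q1, 0) = (q1, 0, L) → 1111[q1]001□
Step 11: δ(q1, 0) = (q1, 0, L) → 111[q1]1001□
Step 12: δ(q1, 1) = (q1, 1, L) → 11[q1]11001□
Step 13: δ(q1, 1) = (q1, 1, L) → 1[q1]111001□
Step 14: δ(q1, 1) = (q1, 1, L) → [q1]1111001□
Step 15: δ(q1, 1) = (q1, 1, L) → [q1]□1111001□
Step 16: δ(q1, □) = (qA, □, R) → □[qA]1111001□

The machine reaches the accept state qA and halts.

Final tape (ignoring leading/trailing blanks): 1111001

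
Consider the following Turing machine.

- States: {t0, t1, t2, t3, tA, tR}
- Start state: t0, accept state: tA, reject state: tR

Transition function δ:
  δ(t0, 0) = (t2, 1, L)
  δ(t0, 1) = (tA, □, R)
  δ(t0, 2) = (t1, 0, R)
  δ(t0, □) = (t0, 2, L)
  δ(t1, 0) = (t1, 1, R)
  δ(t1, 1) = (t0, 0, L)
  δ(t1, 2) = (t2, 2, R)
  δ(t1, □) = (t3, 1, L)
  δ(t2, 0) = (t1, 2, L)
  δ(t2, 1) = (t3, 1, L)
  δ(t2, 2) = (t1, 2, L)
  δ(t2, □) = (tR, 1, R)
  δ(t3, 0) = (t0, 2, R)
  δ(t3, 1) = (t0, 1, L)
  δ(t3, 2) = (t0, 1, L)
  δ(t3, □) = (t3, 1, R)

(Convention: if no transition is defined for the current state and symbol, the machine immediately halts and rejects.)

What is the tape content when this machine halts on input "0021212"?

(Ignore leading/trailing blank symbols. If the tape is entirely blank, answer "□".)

Execution trace:
Initial: [t0]0021212
Step 1: δ(t0, 0) = (t2, 1, L) → [t2]□1021212
Step 2: δ(t2, □) = (tR, 1, R) → 1[tR]1021212

The machine reaches the reject state tR and halts.

Final tape (ignoring leading/trailing blanks): 11021212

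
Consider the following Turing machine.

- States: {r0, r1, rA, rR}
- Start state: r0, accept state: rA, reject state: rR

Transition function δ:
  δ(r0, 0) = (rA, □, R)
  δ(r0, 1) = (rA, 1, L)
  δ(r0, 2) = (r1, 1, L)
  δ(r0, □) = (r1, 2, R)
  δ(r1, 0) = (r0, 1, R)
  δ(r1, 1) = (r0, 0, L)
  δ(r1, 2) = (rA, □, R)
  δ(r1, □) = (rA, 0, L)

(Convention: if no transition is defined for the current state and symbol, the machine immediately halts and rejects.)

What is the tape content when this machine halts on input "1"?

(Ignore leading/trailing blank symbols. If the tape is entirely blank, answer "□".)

Execution trace:
Initial: [r0]1
Step 1: δ(r0, 1) = (rA, 1, L) → [rA]□1

The machine reaches the accept state rA and halts.

Final tape (ignoring leading/trailing blanks): 1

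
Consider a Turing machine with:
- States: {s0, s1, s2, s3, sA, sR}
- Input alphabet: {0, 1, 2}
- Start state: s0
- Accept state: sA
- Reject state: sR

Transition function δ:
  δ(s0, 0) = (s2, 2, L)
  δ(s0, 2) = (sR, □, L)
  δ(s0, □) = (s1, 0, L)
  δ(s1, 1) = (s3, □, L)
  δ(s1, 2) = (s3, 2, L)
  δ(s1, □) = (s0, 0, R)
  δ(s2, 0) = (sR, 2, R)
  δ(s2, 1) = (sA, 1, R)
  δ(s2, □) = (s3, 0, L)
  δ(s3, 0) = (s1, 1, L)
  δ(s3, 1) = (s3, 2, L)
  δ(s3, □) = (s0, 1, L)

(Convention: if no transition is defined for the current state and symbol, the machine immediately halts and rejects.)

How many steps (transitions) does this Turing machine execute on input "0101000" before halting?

Execution trace:
Initial: [s0]0101000
Step 1: δ(s0, 0) = (s2, 2, L) → [s2]□2101000
Step 2: δ(s2, □) = (s3, 0, L) → [s3]□02101000
Step 3: δ(s3, □) = (s0, 1, L) → [s0]□102101000
Step 4: δ(s0, □) = (s1, 0, L) → [s1]□0102101000
Step 5: δ(s1, □) = (s0, 0, R) → 0[s0]0102101000
Step 6: δ(s0, 0) = (s2, 2, L) → [s2]02102101000
Step 7: δ(s2, 0) = (sR, 2, R) → 2[sR]2102101000

The machine reaches the reject state sR and halts.

The machine executed 7 steps before halting.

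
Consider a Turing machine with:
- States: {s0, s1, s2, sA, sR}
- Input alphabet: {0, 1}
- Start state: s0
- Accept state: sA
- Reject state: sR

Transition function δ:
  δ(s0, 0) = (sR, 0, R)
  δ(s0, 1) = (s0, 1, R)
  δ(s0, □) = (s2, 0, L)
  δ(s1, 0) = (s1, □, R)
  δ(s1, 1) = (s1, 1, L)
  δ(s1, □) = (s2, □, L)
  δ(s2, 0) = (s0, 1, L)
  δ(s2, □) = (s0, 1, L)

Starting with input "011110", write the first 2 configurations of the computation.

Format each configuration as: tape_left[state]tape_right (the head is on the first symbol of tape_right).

Transitions applied:
Step 1: δ(s0, 0) = (sR, 0, R)

The first 2 configurations are:
[s0]011110 ⊢ 0[sR]11110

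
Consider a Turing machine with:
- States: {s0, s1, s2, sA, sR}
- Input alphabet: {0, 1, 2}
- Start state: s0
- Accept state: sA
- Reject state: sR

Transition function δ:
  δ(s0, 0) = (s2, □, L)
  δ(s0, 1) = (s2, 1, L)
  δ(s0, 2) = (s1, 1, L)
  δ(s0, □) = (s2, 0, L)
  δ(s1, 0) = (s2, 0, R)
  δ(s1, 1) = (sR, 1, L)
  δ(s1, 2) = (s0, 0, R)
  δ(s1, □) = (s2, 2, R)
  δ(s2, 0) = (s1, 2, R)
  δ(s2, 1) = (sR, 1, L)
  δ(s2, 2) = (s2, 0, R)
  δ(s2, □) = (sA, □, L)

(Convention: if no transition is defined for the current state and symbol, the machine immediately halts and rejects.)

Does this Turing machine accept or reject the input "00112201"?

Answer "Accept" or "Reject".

Execution trace:
Initial: [s0]00112201
Step 1: δ(s0, 0) = (s2, □, L) → [s2]□□0112201
Step 2: δ(s2, □) = (sA, □, L) → [sA]□□□0112201

The machine reaches the accept state sA and halts.

Answer: Accept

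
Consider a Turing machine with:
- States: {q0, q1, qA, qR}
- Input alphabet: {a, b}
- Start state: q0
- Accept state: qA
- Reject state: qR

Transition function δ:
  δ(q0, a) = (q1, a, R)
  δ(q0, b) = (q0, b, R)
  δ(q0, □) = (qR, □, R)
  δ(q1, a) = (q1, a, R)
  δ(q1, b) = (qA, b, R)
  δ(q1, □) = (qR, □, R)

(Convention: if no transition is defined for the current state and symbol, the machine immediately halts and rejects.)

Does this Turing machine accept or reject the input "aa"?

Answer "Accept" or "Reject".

Execution trace:
Initial: [q0]aa
Step 1: δ(q0, a) = (q1, a, R) → a[q1]a
Step 2: δ(q1, a) = (q1, a, R) → aa[q1]□
Step 3: δ(q1, □) = (qR, □, R) → aa□[qR]□

The machine reaches the reject state qR and halts.

Answer: Reject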